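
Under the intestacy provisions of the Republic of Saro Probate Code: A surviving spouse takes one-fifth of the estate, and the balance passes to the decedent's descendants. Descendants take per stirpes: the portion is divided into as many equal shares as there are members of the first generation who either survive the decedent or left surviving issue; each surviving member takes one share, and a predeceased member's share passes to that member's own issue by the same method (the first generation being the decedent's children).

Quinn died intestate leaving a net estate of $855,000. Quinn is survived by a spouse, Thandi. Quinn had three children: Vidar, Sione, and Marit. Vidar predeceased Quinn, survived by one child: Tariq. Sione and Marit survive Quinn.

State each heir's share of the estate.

Thandi: $171,000; Tariq: $228,000; Sione: $228,000; Marit: $228,000

Thandi takes one-fifth of $855,000 = $171,000. The remaining $684,000 passes to the descendants.
The descendants' portion ($684,000) is divided into 3 shares of $228,000: Sione and Marit each take $228,000; Vidar's $228,000 share passes to Vidar's issue.
Vidar's share ($228,000) passes entirely to Tariq.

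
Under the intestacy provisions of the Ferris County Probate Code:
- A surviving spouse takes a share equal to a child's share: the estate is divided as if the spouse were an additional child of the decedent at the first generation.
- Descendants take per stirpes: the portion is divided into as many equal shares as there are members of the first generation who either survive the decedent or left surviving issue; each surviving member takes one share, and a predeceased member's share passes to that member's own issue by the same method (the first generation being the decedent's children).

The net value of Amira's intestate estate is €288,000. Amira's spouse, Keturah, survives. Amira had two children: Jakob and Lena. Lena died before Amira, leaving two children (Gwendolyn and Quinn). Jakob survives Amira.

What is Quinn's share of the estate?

The spouse counts as an additional share at the children's level, so there are 3 primary shares of €96,000. Keturah takes one such share (€96,000).
The children's combined portion (€192,000) is divided into 2 shares of €96,000: Jakob takes €96,000; Lena's €96,000 share passes to Lena's issue.
Lena's share (€96,000) is divided into 2 shares of €48,000: Gwendolyn and Quinn each take €48,000.

Quinn receives €48,000.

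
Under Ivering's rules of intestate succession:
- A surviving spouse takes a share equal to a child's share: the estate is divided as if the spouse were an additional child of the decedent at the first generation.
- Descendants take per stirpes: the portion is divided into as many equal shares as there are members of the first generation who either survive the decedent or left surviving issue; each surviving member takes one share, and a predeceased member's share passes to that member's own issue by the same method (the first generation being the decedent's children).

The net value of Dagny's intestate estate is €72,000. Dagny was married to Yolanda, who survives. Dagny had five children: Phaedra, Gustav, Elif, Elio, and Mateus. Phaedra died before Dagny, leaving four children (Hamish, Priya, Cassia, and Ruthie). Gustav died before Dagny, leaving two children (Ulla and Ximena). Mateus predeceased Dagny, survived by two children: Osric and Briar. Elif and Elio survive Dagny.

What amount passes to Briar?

Briar receives €6,000.

The spouse counts as an additional share at the children's level, so there are 6 primary shares of €12,000. Yolanda takes one such share (€12,000).
The children's combined portion (€60,000) is divided into 5 shares of €12,000: Elif and Elio each take €12,000; Phaedra's €12,000 share passes to Phaedra's issue; Gustav's €12,000 share passes to Gustav's issue; Mateus's €12,000 share passes to Mateus's issue.
Phaedra's share (€12,000) is divided into 4 shares of €3,000: Hamish, Priya, Cassia, and Ruthie each take €3,000.
Gustav's share (€12,000) is divided into 2 shares of €6,000: Ulla and Ximena each take €6,000.
Mateus's share (€12,000) is divided into 2 shares of €6,000: Osric and Briar each take €6,000.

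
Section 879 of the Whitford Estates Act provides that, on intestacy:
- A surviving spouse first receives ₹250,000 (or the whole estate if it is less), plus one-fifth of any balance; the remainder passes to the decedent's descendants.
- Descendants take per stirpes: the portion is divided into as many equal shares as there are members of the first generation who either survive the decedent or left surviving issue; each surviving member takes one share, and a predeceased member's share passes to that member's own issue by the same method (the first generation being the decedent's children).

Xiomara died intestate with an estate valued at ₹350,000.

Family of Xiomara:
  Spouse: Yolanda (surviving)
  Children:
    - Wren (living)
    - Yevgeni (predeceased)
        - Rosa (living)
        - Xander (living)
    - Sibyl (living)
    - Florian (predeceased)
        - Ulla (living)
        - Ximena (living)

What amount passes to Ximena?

Yolanda first takes ₹250,000, leaving a balance of ₹100,000. Yolanda then takes one-fifth of the balance (₹20,000), for a total of ₹270,000. The remaining ₹80,000 passes to the descendants.
The descendants' portion (₹80,000) is divided into 4 shares of ₹20,000: Wren and Sibyl each take ₹20,000; Yevgeni's ₹20,000 share passes to Yevgeni's issue; Florian's ₹20,000 share passes to Florian's issue.
Yevgeni's share (₹20,000) is divided into 2 shares of ₹10,000: Rosa and Xander each take ₹10,000.
Florian's share (₹20,000) is divided into 2 shares of ₹10,000: Ulla and Ximena each take ₹10,000.

Ximena receives ₹10,000.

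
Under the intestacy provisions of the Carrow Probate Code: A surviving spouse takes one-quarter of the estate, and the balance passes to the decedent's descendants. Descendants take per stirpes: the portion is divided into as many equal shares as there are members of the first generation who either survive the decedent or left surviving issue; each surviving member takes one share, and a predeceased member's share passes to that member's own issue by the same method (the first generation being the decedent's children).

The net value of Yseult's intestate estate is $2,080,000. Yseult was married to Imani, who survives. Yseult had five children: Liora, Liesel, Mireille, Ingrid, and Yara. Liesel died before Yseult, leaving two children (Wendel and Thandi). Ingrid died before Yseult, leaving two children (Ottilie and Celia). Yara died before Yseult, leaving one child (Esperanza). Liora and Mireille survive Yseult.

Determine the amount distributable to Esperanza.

Esperanza receives $312,000.

Imani takes one-quarter of $2,080,000 = $520,000. The remaining $1,560,000 passes to the descendants.
The descendants' portion ($1,560,000) is divided into 5 shares of $312,000: Liora and Mireille each take $312,000; Liesel's $312,000 share passes to Liesel's issue; Ingrid's $312,000 share passes to Ingrid's issue; Yara's $312,000 share passes to Yara's issue.
Liesel's share ($312,000) is divided into 2 shares of $156,000: Wendel and Thandi each take $156,000.
Ingrid's share ($312,000) is divided into 2 shares of $156,000: Ottilie and Celia each take $156,000.
Yara's share ($312,000) passes entirely to Esperanza.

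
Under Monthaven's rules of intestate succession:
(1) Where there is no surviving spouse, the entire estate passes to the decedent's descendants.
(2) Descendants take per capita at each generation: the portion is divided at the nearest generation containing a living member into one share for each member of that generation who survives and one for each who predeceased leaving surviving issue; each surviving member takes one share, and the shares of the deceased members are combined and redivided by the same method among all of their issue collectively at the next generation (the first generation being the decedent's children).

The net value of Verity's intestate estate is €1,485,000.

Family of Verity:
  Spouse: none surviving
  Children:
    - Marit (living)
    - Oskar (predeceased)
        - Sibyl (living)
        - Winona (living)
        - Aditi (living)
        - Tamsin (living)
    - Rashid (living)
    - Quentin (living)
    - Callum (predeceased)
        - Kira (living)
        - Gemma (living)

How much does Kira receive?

Kira receives €99,000.

The entire €1,485,000 passes to the descendants.
That amount (€1,485,000) is divided at the children's generation into 5 shares of €297,000. Marit, Rashid, and Quentin each take €297,000. The 2 shares of the deceased (Oskar and Callum) are combined into a pool of €594,000.
That pool (€594,000) is divided at the grandchildren's generation equally among Sibyl, Winona, Aditi, Tamsin, Kira, and Gemma: €99,000 each.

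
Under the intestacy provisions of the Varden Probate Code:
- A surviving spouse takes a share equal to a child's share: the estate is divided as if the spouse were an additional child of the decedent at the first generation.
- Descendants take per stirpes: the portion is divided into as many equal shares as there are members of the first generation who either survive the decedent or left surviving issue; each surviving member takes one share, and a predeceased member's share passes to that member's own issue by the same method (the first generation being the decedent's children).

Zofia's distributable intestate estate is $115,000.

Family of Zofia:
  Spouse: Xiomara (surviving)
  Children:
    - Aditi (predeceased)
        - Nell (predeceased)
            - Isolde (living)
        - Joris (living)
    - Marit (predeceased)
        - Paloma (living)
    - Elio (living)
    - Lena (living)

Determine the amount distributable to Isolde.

Isolde receives $11,500.

The spouse counts as an additional share at the children's level, so there are 5 primary shares of $23,000. Xiomara takes one such share ($23,000).
The children's combined portion ($92,000) is divided into 4 shares of $23,000: Elio and Lena each take $23,000; Aditi's $23,000 share passes to Aditi's issue; Marit's $23,000 share passes to Marit's issue.
Aditi's share ($23,000) is divided into 2 shares of $11,500: Joris takes $11,500; Nell's $11,500 share passes to Nell's issue.
Nell's share ($11,500) passes entirely to Isolde.
Marit's share ($23,000) passes entirely to Paloma.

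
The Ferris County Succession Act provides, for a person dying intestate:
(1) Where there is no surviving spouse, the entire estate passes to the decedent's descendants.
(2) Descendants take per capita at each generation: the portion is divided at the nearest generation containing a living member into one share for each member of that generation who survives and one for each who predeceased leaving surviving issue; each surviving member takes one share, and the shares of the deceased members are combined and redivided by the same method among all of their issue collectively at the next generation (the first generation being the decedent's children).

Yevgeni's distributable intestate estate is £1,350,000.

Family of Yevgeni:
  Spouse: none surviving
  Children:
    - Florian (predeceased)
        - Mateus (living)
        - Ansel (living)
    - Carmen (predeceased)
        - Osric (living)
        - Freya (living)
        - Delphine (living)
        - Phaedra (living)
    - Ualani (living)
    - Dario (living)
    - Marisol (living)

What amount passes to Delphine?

Delphine receives £90,000.

The entire £1,350,000 passes to the descendants.
That amount (£1,350,000) is divided at the children's generation into 5 shares of £270,000. Ualani, Dario, and Marisol each take £270,000. The 2 shares of the deceased (Florian and Carmen) are combined into a pool of £540,000.
That pool (£540,000) is divided at the grandchildren's generation equally among Mateus, Ansel, Osric, Freya, Delphine, and Phaedra: £90,000 each.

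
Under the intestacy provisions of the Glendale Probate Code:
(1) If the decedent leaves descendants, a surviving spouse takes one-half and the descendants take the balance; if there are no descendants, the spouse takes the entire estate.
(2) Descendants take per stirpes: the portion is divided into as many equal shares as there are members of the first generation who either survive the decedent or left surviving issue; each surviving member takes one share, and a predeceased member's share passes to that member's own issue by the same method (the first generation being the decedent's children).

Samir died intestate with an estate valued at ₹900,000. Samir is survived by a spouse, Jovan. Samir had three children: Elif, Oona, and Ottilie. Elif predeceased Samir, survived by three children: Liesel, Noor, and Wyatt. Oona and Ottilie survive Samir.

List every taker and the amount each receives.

Jovan: ₹450,000; Liesel: ₹50,000; Noor: ₹50,000; Wyatt: ₹50,000; Oona: ₹150,000; Ottilie: ₹150,000

Jovan takes one-half of ₹900,000 = ₹450,000. The remaining ₹450,000 passes to the descendants.
The descendants' portion (₹450,000) is divided into 3 shares of ₹150,000: Oona and Ottilie each take ₹150,000; Elif's ₹150,000 share passes to Elif's issue.
Elif's share (₹150,000) is divided into 3 shares of ₹50,000: Liesel, Noor, and Wyatt each take ₹50,000.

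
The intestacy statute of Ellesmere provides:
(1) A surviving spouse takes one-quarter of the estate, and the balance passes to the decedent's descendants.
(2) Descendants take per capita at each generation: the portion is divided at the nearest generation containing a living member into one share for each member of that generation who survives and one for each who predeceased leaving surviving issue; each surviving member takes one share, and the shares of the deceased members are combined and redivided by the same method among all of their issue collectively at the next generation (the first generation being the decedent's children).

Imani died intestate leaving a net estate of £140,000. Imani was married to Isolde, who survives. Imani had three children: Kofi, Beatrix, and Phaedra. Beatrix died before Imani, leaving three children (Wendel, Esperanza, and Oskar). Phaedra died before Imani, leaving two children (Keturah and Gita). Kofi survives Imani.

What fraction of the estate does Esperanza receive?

Esperanza receives 1/10 of the estate.

Isolde takes one-quarter of £140,000 = £35,000. The remaining £105,000 passes to the descendants.
The descendants' portion (£105,000) is divided at the children's generation into 3 shares of £35,000. Kofi takes £35,000. The 2 shares of the deceased (Beatrix and Phaedra) are combined into a pool of £70,000.
That pool (£70,000) is divided at the grandchildren's generation equally among Wendel, Esperanza, Oskar, Keturah, and Gita: £14,000 each.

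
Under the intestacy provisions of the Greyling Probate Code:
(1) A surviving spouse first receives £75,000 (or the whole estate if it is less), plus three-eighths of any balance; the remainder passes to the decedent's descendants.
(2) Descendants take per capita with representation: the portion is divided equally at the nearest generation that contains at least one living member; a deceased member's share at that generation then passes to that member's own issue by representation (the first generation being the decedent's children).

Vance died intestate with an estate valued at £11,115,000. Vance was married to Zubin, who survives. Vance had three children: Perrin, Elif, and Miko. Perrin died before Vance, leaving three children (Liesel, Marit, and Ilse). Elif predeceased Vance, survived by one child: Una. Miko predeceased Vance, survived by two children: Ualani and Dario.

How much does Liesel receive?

Liesel receives £1,150,000.

Zubin first takes £75,000, leaving a balance of £11,040,000. Zubin then takes three-eighths of the balance (£4,140,000), for a total of £4,215,000. The remaining £6,900,000 passes to the descendants.
No child survives, so the initial division is made at the grandchildren's generation.
The descendants' portion (£6,900,000) is divided into 6 shares of £1,150,000: Liesel, Marit, Ilse, Una, Ualani, and Dario each take £1,150,000.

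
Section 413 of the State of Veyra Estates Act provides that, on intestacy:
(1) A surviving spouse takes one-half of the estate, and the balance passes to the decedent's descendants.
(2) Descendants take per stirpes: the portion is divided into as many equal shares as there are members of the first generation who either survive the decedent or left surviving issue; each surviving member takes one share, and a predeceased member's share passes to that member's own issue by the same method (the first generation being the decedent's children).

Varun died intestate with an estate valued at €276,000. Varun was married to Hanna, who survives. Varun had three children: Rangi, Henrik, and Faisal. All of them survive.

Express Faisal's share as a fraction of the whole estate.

Faisal receives 1/6 of the estate.

Hanna takes one-half of €276,000 = €138,000. The remaining €138,000 passes to the descendants.
The descendants' portion (€138,000) is divided into 3 shares of €46,000: Rangi, Henrik, and Faisal each take €46,000.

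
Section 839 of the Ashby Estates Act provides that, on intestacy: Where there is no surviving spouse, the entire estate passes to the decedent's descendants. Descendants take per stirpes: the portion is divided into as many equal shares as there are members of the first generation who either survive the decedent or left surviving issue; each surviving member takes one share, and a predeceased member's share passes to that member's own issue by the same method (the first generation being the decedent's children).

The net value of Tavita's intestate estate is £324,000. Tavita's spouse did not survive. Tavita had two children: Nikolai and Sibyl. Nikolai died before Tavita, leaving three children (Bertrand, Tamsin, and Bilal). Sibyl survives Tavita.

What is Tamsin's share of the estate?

The entire £324,000 passes to the descendants.
That amount (£324,000) is divided into 2 shares of £162,000: Sibyl takes £162,000; Nikolai's £162,000 share passes to Nikolai's issue.
Nikolai's share (£162,000) is divided into 3 shares of £54,000: Bertrand, Tamsin, and Bilal each take £54,000.

Tamsin receives £54,000.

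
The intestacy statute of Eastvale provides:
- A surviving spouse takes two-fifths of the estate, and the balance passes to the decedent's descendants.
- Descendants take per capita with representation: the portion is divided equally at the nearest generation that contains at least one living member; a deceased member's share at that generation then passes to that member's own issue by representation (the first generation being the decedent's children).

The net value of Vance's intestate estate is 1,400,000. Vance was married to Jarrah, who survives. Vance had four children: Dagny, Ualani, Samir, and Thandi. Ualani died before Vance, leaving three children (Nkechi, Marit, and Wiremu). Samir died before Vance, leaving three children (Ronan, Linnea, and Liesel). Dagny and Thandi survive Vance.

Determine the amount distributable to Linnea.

Jarrah takes two-fifths of 1,400,000 = 560,000. The remaining 840,000 passes to the descendants.
The descendants' portion (840,000) is divided into 4 shares of 210,000: Dagny and Thandi each take 210,000; Ualani's 210,000 share passes to Ualani's issue; Samir's 210,000 share passes to Samir's issue.
Ualani's share (210,000) is divided into 3 shares of 70,000: Nkechi, Marit, and Wiremu each take 70,000.
Samir's share (210,000) is divided into 3 shares of 70,000: Ronan, Linnea, and Liesel each take 70,000.

Linnea receives 70,000.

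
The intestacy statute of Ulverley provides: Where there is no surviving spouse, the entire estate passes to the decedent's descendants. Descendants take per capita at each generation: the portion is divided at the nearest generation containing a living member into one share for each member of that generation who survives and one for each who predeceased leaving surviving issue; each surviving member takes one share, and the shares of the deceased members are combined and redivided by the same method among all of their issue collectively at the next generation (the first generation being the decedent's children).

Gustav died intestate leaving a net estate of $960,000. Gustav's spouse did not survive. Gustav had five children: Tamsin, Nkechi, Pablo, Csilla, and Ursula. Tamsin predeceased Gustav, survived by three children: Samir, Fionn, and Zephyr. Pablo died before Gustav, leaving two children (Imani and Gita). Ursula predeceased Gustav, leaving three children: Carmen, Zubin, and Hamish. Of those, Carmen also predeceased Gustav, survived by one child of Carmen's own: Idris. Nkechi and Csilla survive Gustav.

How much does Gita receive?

The entire $960,000 passes to the descendants.
That amount ($960,000) is divided at the children's generation into 5 shares of $192,000. Nkechi and Csilla each take $192,000. The 3 shares of the deceased (Tamsin, Pablo, and Ursula) are combined into a pool of $576,000.
That pool ($576,000) is divided at the grandchildren's generation into 8 shares of $72,000. Samir, Fionn, Zephyr, Imani, Gita, Zubin, and Hamish each take $72,000. The remaining share for the deceased Carmen ($72,000) is carried to the next generation.
That pool ($72,000) passes entirely to Idris, the sole taker at the great-grandchildren's generation.

Gita receives $72,000.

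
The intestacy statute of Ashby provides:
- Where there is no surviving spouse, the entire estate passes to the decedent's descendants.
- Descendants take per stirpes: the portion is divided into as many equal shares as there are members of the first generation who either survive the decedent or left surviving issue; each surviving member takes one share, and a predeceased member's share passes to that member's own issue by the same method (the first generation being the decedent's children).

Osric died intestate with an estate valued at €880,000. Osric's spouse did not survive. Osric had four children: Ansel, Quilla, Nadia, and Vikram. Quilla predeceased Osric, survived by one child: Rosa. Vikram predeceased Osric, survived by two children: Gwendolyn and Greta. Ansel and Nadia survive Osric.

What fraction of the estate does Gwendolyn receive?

Gwendolyn receives 1/8 of the estate.

The entire €880,000 passes to the descendants.
That amount (€880,000) is divided into 4 shares of €220,000: Ansel and Nadia each take €220,000; Quilla's €220,000 share passes to Quilla's issue; Vikram's €220,000 share passes to Vikram's issue.
Quilla's share (€220,000) passes entirely to Rosa.
Vikram's share (€220,000) is divided into 2 shares of €110,000: Gwendolyn and Greta each take €110,000.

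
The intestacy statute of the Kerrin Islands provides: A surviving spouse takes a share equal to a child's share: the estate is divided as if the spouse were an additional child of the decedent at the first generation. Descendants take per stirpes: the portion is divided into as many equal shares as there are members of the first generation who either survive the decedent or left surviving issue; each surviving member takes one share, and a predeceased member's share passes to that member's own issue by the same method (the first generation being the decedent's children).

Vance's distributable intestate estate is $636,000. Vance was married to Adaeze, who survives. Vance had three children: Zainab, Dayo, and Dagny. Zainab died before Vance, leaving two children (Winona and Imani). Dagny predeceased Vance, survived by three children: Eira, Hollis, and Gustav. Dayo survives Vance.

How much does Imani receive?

Imani receives $79,500.

The spouse counts as an additional share at the children's level, so there are 4 primary shares of $159,000. Adaeze takes one such share ($159,000).
The children's combined portion ($477,000) is divided into 3 shares of $159,000: Dayo takes $159,000; Zainab's $159,000 share passes to Zainab's issue; Dagny's $159,000 share passes to Dagny's issue.
Zainab's share ($159,000) is divided into 2 shares of $79,500: Winona and Imani each take $79,500.
Dagny's share ($159,000) is divided into 3 shares of $53,000: Eira, Hollis, and Gustav each take $53,000.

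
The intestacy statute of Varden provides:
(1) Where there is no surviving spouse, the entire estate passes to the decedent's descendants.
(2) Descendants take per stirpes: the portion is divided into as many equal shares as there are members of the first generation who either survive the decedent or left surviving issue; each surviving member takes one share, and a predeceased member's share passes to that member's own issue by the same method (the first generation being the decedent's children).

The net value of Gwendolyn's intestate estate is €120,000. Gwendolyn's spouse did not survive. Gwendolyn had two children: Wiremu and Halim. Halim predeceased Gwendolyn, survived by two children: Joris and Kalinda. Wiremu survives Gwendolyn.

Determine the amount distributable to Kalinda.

The entire €120,000 passes to the descendants.
That amount (€120,000) is divided into 2 shares of €60,000: Wiremu takes €60,000; Halim's €60,000 share passes to Halim's issue.
Halim's share (€60,000) is divided into 2 shares of €30,000: Joris and Kalinda each take €30,000.

Kalinda receives €30,000.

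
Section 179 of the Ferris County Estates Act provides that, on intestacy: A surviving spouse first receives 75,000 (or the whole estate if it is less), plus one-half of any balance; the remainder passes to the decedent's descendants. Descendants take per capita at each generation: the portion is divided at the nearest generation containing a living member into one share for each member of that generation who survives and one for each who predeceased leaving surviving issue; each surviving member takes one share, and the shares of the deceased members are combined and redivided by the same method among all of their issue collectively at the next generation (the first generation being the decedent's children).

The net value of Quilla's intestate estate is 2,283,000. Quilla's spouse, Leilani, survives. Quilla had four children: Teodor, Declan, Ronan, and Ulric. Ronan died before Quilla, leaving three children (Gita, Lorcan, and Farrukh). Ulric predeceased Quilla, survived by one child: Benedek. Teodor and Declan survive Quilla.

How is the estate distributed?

Leilani first takes 75,000, leaving a balance of 2,208,000. Leilani then takes one-half of the balance (1,104,000), for a total of 1,179,000. The remaining 1,104,000 passes to the descendants.
The descendants' portion (1,104,000) is divided at the children's generation into 4 shares of 276,000. Teodor and Declan each take 276,000. The 2 shares of the deceased (Ronan and Ulric) are combined into a pool of 552,000.
That pool (552,000) is divided at the grandchildren's generation equally among Gita, Lorcan, Farrukh, and Benedek: 138,000 each.

Leilani: 1,179,000; Teodor: 276,000; Declan: 276,000; Gita: 138,000; Lorcan: 138,000; Farrukh: 138,000; Benedek: 138,000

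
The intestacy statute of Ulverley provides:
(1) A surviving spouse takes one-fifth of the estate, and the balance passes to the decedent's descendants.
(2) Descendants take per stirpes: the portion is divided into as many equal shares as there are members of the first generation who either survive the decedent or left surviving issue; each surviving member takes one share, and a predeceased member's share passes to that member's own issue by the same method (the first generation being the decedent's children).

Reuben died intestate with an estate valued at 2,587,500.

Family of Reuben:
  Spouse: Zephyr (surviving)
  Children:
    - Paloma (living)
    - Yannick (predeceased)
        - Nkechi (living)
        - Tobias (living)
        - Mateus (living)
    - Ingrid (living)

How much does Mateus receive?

Zephyr takes one-fifth of 2,587,500 = 517,500. The remaining 2,070,000 passes to the descendants.
The descendants' portion (2,070,000) is divided into 3 shares of 690,000: Paloma and Ingrid each take 690,000; Yannick's 690,000 share passes to Yannick's issue.
Yannick's share (690,000) is divided into 3 shares of 230,000: Nkechi, Tobias, and Mateus each take 230,000.

Mateus receives 230,000.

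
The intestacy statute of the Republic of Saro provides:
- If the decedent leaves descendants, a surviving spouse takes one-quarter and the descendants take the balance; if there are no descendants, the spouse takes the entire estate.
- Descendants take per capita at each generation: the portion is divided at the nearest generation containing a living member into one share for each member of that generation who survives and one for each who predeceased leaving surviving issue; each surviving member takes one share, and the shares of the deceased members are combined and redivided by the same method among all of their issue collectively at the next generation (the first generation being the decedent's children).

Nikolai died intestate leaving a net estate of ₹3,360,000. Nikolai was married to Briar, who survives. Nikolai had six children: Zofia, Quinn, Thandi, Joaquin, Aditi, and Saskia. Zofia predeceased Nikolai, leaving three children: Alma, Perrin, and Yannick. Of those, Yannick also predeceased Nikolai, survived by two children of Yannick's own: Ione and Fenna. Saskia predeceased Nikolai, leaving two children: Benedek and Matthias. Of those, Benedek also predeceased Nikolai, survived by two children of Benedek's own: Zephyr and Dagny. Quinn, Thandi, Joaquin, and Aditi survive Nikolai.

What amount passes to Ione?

Ione receives ₹84,000.

Briar takes one-quarter of ₹3,360,000 = ₹840,000. The remaining ₹2,520,000 passes to the descendants.
The descendants' portion (₹2,520,000) is divided at the children's generation into 6 shares of ₹420,000. Quinn, Thandi, Joaquin, and Aditi each take ₹420,000. The 2 shares of the deceased (Zofia and Saskia) are combined into a pool of ₹840,000.
That pool (₹840,000) is divided at the grandchildren's generation into 5 shares of ₹168,000. Alma, Perrin, and Matthias each take ₹168,000. The 2 shares of the deceased (Yannick and Benedek) are combined into a pool of ₹336,000.
That pool (₹336,000) is divided at the great-grandchildren's generation equally among Ione, Fenna, Zephyr, and Dagny: ₹84,000 each.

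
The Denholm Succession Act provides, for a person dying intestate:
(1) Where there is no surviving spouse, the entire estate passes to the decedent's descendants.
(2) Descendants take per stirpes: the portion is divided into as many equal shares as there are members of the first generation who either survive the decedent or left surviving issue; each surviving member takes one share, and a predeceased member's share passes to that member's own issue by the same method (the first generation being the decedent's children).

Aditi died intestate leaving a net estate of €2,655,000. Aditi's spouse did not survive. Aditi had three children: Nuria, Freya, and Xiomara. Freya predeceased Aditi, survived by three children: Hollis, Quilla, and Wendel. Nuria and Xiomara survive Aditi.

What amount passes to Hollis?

Hollis receives €295,000.

The entire €2,655,000 passes to the descendants.
That amount (€2,655,000) is divided into 3 shares of €885,000: Nuria and Xiomara each take €885,000; Freya's €885,000 share passes to Freya's issue.
Freya's share (€885,000) is divided into 3 shares of €295,000: Hollis, Quilla, and Wendel each take €295,000.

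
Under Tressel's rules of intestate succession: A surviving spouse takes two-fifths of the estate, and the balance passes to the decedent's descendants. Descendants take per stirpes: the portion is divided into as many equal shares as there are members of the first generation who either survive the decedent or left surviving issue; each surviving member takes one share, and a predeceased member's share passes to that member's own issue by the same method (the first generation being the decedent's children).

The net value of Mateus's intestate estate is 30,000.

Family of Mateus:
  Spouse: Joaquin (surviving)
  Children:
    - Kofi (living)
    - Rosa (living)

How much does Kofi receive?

Joaquin takes two-fifths of 30,000 = 12,000. The remaining 18,000 passes to the descendants.
The descendants' portion (18,000) is divided into 2 shares of 9,000: Kofi and Rosa each take 9,000.

Kofi receives 9,000.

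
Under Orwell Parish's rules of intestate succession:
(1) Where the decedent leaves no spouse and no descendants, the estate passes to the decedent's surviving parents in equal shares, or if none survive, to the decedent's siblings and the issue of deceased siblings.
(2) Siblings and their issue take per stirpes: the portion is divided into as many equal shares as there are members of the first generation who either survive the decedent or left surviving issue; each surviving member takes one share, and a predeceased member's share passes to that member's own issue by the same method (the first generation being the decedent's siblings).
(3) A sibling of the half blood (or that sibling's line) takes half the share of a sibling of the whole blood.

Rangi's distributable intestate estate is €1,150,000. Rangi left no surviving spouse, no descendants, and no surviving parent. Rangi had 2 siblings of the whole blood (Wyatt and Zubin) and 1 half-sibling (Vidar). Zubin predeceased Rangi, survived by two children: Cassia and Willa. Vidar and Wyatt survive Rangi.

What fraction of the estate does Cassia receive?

The entire €1,150,000 passes to the siblings and their issue.
Counting each half-blood sibling's line as half a unit, there are 5/2 units in €1,150,000, so one unit is €460,000. Whole-blood lines (Wyatt and Zubin) take €460,000 each; half-blood lines (Vidar) take €230,000 each.
Zubin's share (€460,000) is divided into 2 shares of €230,000: Cassia and Willa each take €230,000.

Cassia receives 1/5 of the estate.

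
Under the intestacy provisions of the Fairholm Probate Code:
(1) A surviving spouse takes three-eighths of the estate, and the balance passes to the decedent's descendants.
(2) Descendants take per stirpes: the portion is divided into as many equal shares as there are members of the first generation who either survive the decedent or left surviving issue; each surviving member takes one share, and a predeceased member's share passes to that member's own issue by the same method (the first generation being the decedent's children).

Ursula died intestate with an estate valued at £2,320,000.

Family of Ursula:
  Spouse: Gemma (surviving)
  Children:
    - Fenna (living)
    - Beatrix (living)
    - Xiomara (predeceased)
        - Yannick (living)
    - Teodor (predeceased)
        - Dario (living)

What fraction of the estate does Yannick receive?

Yannick receives 5/32 of the estate.

Gemma takes three-eighths of £2,320,000 = £870,000. The remaining £1,450,000 passes to the descendants.
The descendants' portion (£1,450,000) is divided into 4 shares of £362,500: Fenna and Beatrix each take £362,500; Xiomara's £362,500 share passes to Xiomara's issue; Teodor's £362,500 share passes to Teodor's issue.
Xiomara's share (£362,500) passes entirely to Yannick.
Teodor's share (£362,500) passes entirely to Dario.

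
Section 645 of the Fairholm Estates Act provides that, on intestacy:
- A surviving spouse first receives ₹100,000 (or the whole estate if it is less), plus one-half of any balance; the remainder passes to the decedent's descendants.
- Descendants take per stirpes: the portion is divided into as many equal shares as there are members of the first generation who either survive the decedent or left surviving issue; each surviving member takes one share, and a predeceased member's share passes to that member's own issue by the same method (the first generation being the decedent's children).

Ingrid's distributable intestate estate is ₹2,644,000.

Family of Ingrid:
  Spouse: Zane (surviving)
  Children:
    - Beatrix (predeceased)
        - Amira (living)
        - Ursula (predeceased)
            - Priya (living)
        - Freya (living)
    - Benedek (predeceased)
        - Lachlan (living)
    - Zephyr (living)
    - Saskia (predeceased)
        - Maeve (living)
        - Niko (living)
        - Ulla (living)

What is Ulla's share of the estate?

Zane first takes ₹100,000, leaving a balance of ₹2,544,000. Zane then takes one-half of the balance (₹1,272,000), for a total of ₹1,372,000. The remaining ₹1,272,000 passes to the descendants.
The descendants' portion (₹1,272,000) is divided into 4 shares of ₹318,000: Zephyr takes ₹318,000; Beatrix's ₹318,000 share passes to Beatrix's issue; Benedek's ₹318,000 share passes to Benedek's issue; Saskia's ₹318,000 share passes to Saskia's issue.
Beatrix's share (₹318,000) is divided into 3 shares of ₹106,000: Amira and Freya each take ₹106,000; Ursula's ₹106,000 share passes to Ursula's issue.
Ursula's share (₹106,000) passes entirely to Priya.
Benedek's share (₹318,000) passes entirely to Lachlan.
Saskia's share (₹318,000) is divided into 3 shares of ₹106,000: Maeve, Niko, and Ulla each take ₹106,000.

Ulla receives ₹106,000.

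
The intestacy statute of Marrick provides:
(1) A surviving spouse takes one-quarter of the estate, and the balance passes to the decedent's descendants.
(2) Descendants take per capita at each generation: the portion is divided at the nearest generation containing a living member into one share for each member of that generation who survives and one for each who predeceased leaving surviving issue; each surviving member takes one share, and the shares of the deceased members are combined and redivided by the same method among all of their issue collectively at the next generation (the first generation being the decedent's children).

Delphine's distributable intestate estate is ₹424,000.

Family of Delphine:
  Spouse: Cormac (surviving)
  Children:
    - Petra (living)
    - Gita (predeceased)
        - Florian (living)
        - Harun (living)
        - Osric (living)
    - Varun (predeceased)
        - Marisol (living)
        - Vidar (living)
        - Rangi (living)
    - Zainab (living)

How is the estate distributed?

Cormac: ₹106,000; Petra: ₹79,500; Florian: ₹26,500; Harun: ₹26,500; Osric: ₹26,500; Marisol: ₹26,500; Vidar: ₹26,500; Rangi: ₹26,500; Zainab: ₹79,500

Cormac takes one-quarter of ₹424,000 = ₹106,000. The remaining ₹318,000 passes to the descendants.
The descendants' portion (₹318,000) is divided at the children's generation into 4 shares of ₹79,500. Petra and Zainab each take ₹79,500. The 2 shares of the deceased (Gita and Varun) are combined into a pool of ₹159,000.
That pool (₹159,000) is divided at the grandchildren's generation equally among Florian, Harun, Osric, Marisol, Vidar, and Rangi: ₹26,500 each.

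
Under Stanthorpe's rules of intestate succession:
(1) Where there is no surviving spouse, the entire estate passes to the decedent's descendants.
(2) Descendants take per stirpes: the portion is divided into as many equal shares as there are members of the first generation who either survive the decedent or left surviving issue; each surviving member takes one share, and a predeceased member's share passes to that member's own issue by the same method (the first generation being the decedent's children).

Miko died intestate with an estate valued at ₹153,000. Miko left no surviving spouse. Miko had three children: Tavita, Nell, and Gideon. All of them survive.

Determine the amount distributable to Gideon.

The entire ₹153,000 passes to the descendants.
That amount (₹153,000) is divided into 3 shares of ₹51,000: Tavita, Nell, and Gideon each take ₹51,000.

Gideon receives ₹51,000.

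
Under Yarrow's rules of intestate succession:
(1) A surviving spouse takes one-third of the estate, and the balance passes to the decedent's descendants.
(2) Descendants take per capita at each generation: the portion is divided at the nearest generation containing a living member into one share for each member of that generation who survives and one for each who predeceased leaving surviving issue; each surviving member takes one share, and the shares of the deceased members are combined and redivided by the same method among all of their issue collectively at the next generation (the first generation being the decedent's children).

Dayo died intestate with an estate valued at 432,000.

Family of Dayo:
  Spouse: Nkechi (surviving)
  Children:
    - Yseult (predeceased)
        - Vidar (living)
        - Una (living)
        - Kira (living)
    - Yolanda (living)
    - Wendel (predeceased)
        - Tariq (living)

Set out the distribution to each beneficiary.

Nkechi: 144,000; Vidar: 48,000; Una: 48,000; Kira: 48,000; Yolanda: 96,000; Tariq: 48,000

Nkechi takes one-third of 432,000 = 144,000. The remaining 288,000 passes to the descendants.
The descendants' portion (288,000) is divided at the children's generation into 3 shares of 96,000. Yolanda takes 96,000. The 2 shares of the deceased (Yseult and Wendel) are combined into a pool of 192,000.
That pool (192,000) is divided at the grandchildren's generation equally among Vidar, Una, Kira, and Tariq: 48,000 each.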